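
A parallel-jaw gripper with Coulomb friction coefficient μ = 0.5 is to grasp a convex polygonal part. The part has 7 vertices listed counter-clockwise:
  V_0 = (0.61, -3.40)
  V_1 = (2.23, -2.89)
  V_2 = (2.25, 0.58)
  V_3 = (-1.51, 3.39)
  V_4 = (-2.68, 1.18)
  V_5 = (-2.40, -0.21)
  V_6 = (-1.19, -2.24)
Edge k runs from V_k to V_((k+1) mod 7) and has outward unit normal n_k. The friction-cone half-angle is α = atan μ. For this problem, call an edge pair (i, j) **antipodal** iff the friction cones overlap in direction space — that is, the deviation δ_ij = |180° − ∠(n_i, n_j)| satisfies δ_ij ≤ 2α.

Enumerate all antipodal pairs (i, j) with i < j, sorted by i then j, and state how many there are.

α = atan 0.5 = 26.57°;  2α = 53.13°
n_0 = (+0.3003, -0.9538)
n_1 = (+1.0000, -0.0058)
n_2 = (+0.5986, +0.8010)
n_3 = (-0.8838, +0.4679)
n_4 = (-0.9803, -0.1975)
n_5 = (-0.8590, -0.5120)
n_6 = (-0.5417, -0.8406)
  (0,1): δ = 107.81°  ·
  (0,2): δ = 54.25°  ·
  (0,3): δ = 44.63°  ✓
  (0,4): δ = 83.91°  ·
  (0,5): δ = 103.32°  ·
  (0,6): δ = 129.73°  ·
  (1,2): δ = 126.44°  ·
  (1,3): δ = 27.57°  ✓
  (1,4): δ = 11.72°  ✓
  (1,5): δ = 31.13°  ✓
  (1,6): δ = 57.53°  ·
  (2,3): δ = 81.13°  ·
  (2,4): δ = 41.84°  ✓
  (2,5): δ = 22.43°  ✓
  (2,6): δ = 3.97°  ✓
  (3,4): δ = 140.71°  ·
  (3,5): δ = 121.31°  ·
  (3,6): δ = 94.90°  ·
  (4,5): δ = 160.59°  ·
  (4,6): δ = 134.19°  ·
  (5,6): δ = 153.60°  ·
antipodal pairs: 7

count = 7; pairs: (0,3), (1,3), (1,4), (1,5), (2,4), (2,5), (2,6)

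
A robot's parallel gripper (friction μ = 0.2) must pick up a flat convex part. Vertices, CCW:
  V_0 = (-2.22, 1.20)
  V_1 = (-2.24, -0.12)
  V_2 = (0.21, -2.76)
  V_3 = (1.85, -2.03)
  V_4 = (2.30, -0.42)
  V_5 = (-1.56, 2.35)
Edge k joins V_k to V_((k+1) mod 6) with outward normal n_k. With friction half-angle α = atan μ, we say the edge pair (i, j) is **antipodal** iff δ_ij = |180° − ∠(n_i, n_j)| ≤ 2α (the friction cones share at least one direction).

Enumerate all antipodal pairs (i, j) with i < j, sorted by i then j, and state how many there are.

count = 3; pairs: (0,3), (1,4), (3,5)

α = atan 0.2 = 11.31°;  2α = 22.62°
n_0 = (-0.9999, +0.0151)
n_1 = (-0.7330, -0.6802)
n_2 = (+0.4067, -0.9136)
n_3 = (+0.9631, -0.2692)
n_4 = (+0.5830, +0.8125)
n_5 = (-0.8673, +0.4978)
  (0,1): δ = 136.27°  ·
  (0,2): δ = 65.14°  ·
  (0,3): δ = 14.75°  ✓
  (0,4): δ = 55.20°  ·
  (0,5): δ = 151.02°  ·
  (1,2): δ = 108.87°  ·
  (1,3): δ = 58.48°  ·
  (1,4): δ = 11.47°  ✓
  (1,5): δ = 107.29°  ·
  (2,3): δ = 129.61°  ·
  (2,4): δ = 59.66°  ·
  (2,5): δ = 36.15°  ·
  (3,4): δ = 110.05°  ·
  (3,5): δ = 14.24°  ✓
  (4,5): δ = 84.19°  ·
antipodal pairs: 3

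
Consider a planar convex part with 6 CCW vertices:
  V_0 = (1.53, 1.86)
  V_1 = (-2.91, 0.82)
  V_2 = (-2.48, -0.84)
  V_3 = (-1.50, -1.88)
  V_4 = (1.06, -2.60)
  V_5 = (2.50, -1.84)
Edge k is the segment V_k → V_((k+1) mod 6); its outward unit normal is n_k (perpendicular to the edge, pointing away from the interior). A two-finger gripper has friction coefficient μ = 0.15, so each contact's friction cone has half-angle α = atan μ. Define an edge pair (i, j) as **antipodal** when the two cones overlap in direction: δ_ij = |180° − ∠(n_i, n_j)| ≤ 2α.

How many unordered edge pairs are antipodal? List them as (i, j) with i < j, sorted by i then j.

count = 2; pairs: (0,4), (1,5)

α = atan 0.15 = 8.53°;  2α = 17.06°
n_0 = (-0.2281, +0.9736)
n_1 = (-0.9680, -0.2508)
n_2 = (-0.7278, -0.6858)
n_3 = (-0.2707, -0.9627)
n_4 = (+0.4668, -0.8844)
n_5 = (+0.9673, +0.2536)
  (0,1): δ = 88.66°  ·
  (0,2): δ = 59.88°  ·
  (0,3): δ = 28.89°  ·
  (0,4): δ = 14.64°  ✓
  (0,5): δ = 91.51°  ·
  (1,2): δ = 151.22°  ·
  (1,3): δ = 120.23°  ·
  (1,4): δ = 76.70°  ·
  (1,5): δ = 0.17°  ✓
  (2,3): δ = 149.01°  ·
  (2,4): δ = 105.47°  ·
  (2,5): δ = 28.61°  ·
  (3,4): δ = 136.47°  ·
  (3,5): δ = 59.60°  ·
  (4,5): δ = 103.13°  ·
antipodal pairs: 2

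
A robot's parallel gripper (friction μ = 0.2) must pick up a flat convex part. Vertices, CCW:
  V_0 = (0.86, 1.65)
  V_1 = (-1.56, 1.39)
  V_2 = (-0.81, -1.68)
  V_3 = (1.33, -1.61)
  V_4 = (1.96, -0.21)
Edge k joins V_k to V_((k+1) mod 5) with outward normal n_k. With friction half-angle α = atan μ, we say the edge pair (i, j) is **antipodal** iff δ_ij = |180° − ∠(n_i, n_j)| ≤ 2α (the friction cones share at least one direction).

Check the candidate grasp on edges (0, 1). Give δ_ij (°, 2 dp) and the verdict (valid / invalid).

α = atan 0.2 = 11.31°;  2α = 22.62°
edge 0: e_0 = (-2.42, -0.26);  n_0 = (-0.1068, +0.9943)
edge 1: e_1 = (+0.75, -3.07);  n_1 = (-0.9714, -0.2373)
∠(n_0, n_1) = 97.60°
δ = |180° − 97.60°| = 82.40°
82.40° > 2α = 22.62°  →  invalid

δ = 82.40°, invalid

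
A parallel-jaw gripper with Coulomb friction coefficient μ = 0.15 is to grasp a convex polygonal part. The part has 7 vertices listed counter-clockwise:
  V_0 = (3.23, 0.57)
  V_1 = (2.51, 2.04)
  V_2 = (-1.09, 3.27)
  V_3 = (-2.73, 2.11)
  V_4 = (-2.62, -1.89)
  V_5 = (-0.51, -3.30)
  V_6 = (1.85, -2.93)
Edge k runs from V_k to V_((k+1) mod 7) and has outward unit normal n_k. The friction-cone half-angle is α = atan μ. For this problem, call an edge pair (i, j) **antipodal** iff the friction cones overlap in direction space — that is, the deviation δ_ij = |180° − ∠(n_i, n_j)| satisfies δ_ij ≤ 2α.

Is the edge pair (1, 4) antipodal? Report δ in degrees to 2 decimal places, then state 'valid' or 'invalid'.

α = atan 0.15 = 8.53°;  2α = 17.06°
edge 1: e_1 = (-3.60, +1.23);  n_1 = (+0.3233, +0.9463)
edge 4: e_4 = (+2.11, -1.41);  n_4 = (-0.5556, -0.8314)
∠(n_1, n_4) = 165.11°
δ = |180° − 165.11°| = 14.89°
14.89° ≤ 2α = 17.06°  →  valid

δ = 14.89°, valid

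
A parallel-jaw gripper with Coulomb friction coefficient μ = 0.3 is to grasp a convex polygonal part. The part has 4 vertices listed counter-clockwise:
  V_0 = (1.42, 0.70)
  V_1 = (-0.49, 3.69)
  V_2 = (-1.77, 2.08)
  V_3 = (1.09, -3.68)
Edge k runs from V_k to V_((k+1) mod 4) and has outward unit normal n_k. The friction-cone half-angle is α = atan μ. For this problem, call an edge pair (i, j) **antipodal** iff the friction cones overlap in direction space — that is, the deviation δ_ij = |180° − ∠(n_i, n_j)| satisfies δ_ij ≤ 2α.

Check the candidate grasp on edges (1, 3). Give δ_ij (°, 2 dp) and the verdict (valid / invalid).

δ = 34.18°, invalid

α = atan 0.3 = 16.70°;  2α = 33.40°
edge 1: e_1 = (-1.28, -1.61);  n_1 = (-0.7828, +0.6223)
edge 3: e_3 = (+0.33, +4.38);  n_3 = (+0.9972, -0.0751)
∠(n_1, n_3) = 145.82°
δ = |180° − 145.82°| = 34.18°
34.18° > 2α = 33.40°  →  invalid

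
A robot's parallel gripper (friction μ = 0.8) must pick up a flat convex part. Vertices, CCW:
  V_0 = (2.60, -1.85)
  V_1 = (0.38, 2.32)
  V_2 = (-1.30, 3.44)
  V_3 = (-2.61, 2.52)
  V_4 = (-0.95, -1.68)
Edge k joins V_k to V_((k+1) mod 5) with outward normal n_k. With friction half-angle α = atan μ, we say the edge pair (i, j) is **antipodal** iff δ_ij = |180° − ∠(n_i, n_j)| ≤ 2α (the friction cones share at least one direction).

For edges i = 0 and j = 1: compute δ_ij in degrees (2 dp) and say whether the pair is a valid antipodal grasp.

δ = 151.72°, invalid

α = atan 0.8 = 38.66°;  2α = 77.32°
edge 0: e_0 = (-2.22, +4.17);  n_0 = (+0.8827, +0.4699)
edge 1: e_1 = (-1.68, +1.12);  n_1 = (+0.5547, +0.8321)
∠(n_0, n_1) = 28.28°
δ = |180° − 28.28°| = 151.72°
151.72° > 2α = 77.32°  →  invalid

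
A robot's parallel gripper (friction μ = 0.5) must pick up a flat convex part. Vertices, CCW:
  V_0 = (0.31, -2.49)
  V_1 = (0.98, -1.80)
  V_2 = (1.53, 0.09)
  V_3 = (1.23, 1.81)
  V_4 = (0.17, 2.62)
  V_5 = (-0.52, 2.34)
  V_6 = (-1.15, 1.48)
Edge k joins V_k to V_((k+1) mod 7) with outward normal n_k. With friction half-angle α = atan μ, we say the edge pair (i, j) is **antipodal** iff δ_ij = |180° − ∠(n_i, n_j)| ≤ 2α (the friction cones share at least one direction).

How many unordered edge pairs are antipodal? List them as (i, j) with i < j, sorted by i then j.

count = 8; pairs: (0,4), (0,5), (1,4), (1,5), (1,6), (2,5), (2,6), (3,6)

α = atan 0.5 = 26.57°;  2α = 53.13°
n_0 = (+0.7174, -0.6966)
n_1 = (+0.9602, -0.2794)
n_2 = (+0.9851, +0.1718)
n_3 = (+0.6072, +0.7946)
n_4 = (-0.3760, +0.9266)
n_5 = (-0.8067, +0.5910)
n_6 = (-0.9385, -0.3452)
  (0,1): δ = 152.07°  ·
  (0,2): δ = 125.95°  ·
  (0,3): δ = 83.23°  ·
  (0,4): δ = 23.76°  ✓
  (0,5): δ = 7.93°  ✓
  (0,6): δ = 64.35°  ·
  (1,2): δ = 153.88°  ·
  (1,3): δ = 111.16°  ·
  (1,4): δ = 51.69°  ✓
  (1,5): δ = 20.00°  ✓
  (1,6): δ = 36.42°  ✓
  (2,3): δ = 137.28°  ·
  (2,4): δ = 77.81°  ·
  (2,5): δ = 46.12°  ✓
  (2,6): δ = 10.30°  ✓
  (3,4): δ = 120.53°  ·
  (3,5): δ = 88.84°  ·
  (3,6): δ = 32.42°  ✓
  (4,5): δ = 148.31°  ·
  (4,6): δ = 91.90°  ·
  (5,6): δ = 123.58°  ·
antipodal pairs: 8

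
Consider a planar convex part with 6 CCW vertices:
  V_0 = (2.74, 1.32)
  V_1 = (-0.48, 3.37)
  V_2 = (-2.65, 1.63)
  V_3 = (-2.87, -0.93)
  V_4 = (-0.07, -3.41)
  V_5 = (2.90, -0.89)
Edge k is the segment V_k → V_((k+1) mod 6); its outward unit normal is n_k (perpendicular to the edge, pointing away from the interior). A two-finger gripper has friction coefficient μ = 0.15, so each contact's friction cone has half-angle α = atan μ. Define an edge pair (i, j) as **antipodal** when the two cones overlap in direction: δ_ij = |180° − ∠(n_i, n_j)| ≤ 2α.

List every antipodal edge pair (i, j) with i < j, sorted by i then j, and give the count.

count = 3; pairs: (0,3), (1,4), (2,5)

α = atan 0.15 = 8.53°;  2α = 17.06°
n_0 = (+0.5370, +0.8436)
n_1 = (-0.6256, +0.7802)
n_2 = (-0.9963, +0.0856)
n_3 = (-0.6630, -0.7486)
n_4 = (+0.6470, -0.7625)
n_5 = (+0.9974, +0.0722)
  (0,1): δ = 108.79°  ·
  (0,2): δ = 62.43°  ·
  (0,3): δ = 9.05°  ✓
  (0,4): δ = 72.80°  ·
  (0,5): δ = 126.62°  ·
  (1,2): δ = 133.64°  ·
  (1,3): δ = 80.26°  ·
  (1,4): δ = 1.59°  ✓
  (1,5): δ = 55.42°  ·
  (2,3): δ = 126.62°  ·
  (2,4): δ = 44.77°  ·
  (2,5): δ = 9.05°  ✓
  (3,4): δ = 98.15°  ·
  (3,5): δ = 44.33°  ·
  (4,5): δ = 126.17°  ·
antipodal pairs: 3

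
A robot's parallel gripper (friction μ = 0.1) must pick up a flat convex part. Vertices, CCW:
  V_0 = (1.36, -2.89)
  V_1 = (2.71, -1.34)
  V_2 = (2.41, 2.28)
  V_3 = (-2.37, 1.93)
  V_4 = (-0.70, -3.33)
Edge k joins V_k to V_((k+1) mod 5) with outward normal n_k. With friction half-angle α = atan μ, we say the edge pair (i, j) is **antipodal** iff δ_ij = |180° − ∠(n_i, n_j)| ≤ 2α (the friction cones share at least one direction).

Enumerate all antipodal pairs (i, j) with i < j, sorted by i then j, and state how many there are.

count = 1; pairs: (2,4)

α = atan 0.1 = 5.71°;  2α = 11.42°
n_0 = (+0.7541, -0.6568)
n_1 = (+0.9966, +0.0826)
n_2 = (-0.0730, +0.9973)
n_3 = (-0.9531, -0.3026)
n_4 = (+0.2089, -0.9779)
  (0,1): δ = 134.21°  ·
  (0,2): δ = 44.76°  ·
  (0,3): δ = 58.67°  ·
  (0,4): δ = 143.11°  ·
  (1,2): δ = 90.55°  ·
  (1,3): δ = 12.88°  ·
  (1,4): δ = 97.32°  ·
  (2,3): δ = 76.57°  ·
  (2,4): δ = 7.87°  ✓
  (3,4): δ = 95.56°  ·
antipodal pairs: 1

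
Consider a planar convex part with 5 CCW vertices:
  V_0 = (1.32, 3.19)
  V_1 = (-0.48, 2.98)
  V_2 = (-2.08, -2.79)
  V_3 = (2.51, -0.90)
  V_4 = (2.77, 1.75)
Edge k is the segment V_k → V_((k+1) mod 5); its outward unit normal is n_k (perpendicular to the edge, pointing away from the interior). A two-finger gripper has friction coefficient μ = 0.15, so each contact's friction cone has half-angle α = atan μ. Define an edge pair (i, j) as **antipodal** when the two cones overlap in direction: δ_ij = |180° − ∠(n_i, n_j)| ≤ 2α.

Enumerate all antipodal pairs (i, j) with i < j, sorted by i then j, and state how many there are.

α = atan 0.15 = 8.53°;  2α = 17.06°
n_0 = (-0.1159, +0.9933)
n_1 = (-0.9636, +0.2672)
n_2 = (+0.3807, -0.9247)
n_3 = (+0.9952, -0.0976)
n_4 = (+0.7047, +0.7095)
  (0,1): δ = 112.15°  ·
  (0,2): δ = 15.73°  ✓
  (0,3): δ = 77.74°  ·
  (0,4): δ = 128.54°  ·
  (1,2): δ = 52.12°  ·
  (1,3): δ = 9.89°  ✓
  (1,4): δ = 60.70°  ·
  (2,3): δ = 117.98°  ·
  (2,4): δ = 67.18°  ·
  (3,4): δ = 129.20°  ·
antipodal pairs: 2

count = 2; pairs: (0,2), (1,3)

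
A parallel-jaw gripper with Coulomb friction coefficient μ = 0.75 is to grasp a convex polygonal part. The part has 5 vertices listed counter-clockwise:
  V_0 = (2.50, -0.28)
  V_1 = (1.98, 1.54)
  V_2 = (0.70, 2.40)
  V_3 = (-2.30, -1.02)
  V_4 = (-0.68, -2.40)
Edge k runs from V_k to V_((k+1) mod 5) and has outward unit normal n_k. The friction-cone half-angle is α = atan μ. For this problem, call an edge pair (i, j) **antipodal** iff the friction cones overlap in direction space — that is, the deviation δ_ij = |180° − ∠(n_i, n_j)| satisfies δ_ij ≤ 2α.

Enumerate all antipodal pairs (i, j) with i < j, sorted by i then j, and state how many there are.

α = atan 0.75 = 36.87°;  2α = 73.74°
n_0 = (+0.9615, +0.2747)
n_1 = (+0.5577, +0.8300)
n_2 = (-0.7518, +0.6594)
n_3 = (-0.6485, -0.7612)
n_4 = (+0.5547, -0.8321)
  (0,1): δ = 139.84°  ·
  (0,2): δ = 57.20°  ✓
  (0,3): δ = 33.63°  ✓
  (0,4): δ = 107.74°  ·
  (1,2): δ = 97.36°  ·
  (1,3): δ = 6.53°  ✓
  (1,4): δ = 67.59°  ✓
  (2,3): δ = 89.17°  ·
  (2,4): δ = 15.05°  ✓
  (3,4): δ = 105.88°  ·
antipodal pairs: 5

count = 5; pairs: (0,2), (0,3), (1,3), (1,4), (2,4)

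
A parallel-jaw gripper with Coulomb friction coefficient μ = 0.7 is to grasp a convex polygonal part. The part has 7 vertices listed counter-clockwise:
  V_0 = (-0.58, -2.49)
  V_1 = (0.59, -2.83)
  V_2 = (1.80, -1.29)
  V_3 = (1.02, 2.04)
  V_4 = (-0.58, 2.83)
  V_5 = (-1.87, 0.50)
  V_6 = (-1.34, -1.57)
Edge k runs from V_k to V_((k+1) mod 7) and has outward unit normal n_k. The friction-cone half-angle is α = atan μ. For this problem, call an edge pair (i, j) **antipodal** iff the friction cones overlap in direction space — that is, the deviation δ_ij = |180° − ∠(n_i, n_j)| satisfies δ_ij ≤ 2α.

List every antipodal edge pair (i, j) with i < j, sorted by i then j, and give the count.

α = atan 0.7 = 34.99°;  2α = 69.98°
n_0 = (-0.2791, -0.9603)
n_1 = (+0.7863, -0.6178)
n_2 = (+0.9736, +0.2281)
n_3 = (+0.4427, +0.8967)
n_4 = (-0.8749, +0.4844)
n_5 = (-0.9688, -0.2480)
n_6 = (-0.7710, -0.6369)
  (0,1): δ = 111.95°  ·
  (0,2): δ = 60.61°  ✓
  (0,3): δ = 10.07°  ✓
  (0,4): δ = 77.23°  ·
  (0,5): δ = 120.57°  ·
  (0,6): δ = 145.76°  ·
  (1,2): δ = 128.66°  ·
  (1,3): δ = 78.12°  ·
  (1,4): δ = 9.19°  ✓
  (1,5): δ = 52.52°  ✓
  (1,6): δ = 77.72°  ·
  (2,3): δ = 129.46°  ·
  (2,4): δ = 42.15°  ✓
  (2,5): δ = 1.18°  ✓
  (2,6): δ = 26.38°  ✓
  (3,4): δ = 92.69°  ·
  (3,5): δ = 49.36°  ✓
  (3,6): δ = 24.16°  ✓
  (4,5): δ = 136.67°  ·
  (4,6): δ = 111.47°  ·
  (5,6): δ = 154.80°  ·
antipodal pairs: 9

count = 9; pairs: (0,2), (0,3), (1,4), (1,5), (2,4), (2,5), (2,6), (3,5), (3,6)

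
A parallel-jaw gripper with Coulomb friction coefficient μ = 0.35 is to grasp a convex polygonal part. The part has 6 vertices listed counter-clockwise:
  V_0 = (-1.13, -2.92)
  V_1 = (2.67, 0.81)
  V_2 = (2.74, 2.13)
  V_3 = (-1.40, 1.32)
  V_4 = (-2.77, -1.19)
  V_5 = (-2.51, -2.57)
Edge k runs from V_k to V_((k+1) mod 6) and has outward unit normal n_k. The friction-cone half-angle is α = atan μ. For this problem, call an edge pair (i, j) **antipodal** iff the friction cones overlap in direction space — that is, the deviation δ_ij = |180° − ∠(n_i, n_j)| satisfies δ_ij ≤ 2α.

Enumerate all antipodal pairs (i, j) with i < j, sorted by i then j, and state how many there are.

count = 5; pairs: (0,2), (0,3), (1,3), (1,4), (2,5)

α = atan 0.35 = 19.29°;  2α = 38.58°
n_0 = (+0.7005, -0.7136)
n_1 = (+0.9986, -0.0530)
n_2 = (-0.1920, +0.9814)
n_3 = (-0.8778, +0.4791)
n_4 = (-0.9827, -0.1851)
n_5 = (-0.2458, -0.9693)
  (0,1): δ = 137.50°  ·
  (0,2): δ = 33.40°  ✓
  (0,3): δ = 16.91°  ✓
  (0,4): δ = 56.20°  ·
  (0,5): δ = 121.30°  ·
  (1,2): δ = 75.89°  ·
  (1,3): δ = 25.59°  ✓
  (1,4): δ = 13.71°  ✓
  (1,5): δ = 78.80°  ·
  (2,3): δ = 129.70°  ·
  (2,4): δ = 90.40°  ·
  (2,5): δ = 25.30°  ✓
  (3,4): δ = 140.70°  ·
  (3,5): δ = 75.61°  ·
  (4,5): δ = 114.90°  ·
antipodal pairs: 5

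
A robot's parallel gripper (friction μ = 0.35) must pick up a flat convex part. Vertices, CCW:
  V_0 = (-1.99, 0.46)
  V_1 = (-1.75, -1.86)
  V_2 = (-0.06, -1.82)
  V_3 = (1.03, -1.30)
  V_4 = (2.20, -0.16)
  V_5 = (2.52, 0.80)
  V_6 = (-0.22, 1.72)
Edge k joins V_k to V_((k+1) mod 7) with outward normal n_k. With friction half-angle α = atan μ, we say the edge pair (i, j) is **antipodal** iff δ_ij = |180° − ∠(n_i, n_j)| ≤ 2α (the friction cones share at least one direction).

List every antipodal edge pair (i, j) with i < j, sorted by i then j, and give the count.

α = atan 0.35 = 19.29°;  2α = 38.58°
n_0 = (-0.9947, -0.1029)
n_1 = (+0.0237, -0.9997)
n_2 = (+0.4306, -0.9026)
n_3 = (+0.6979, -0.7162)
n_4 = (+0.9487, -0.3162)
n_5 = (+0.3183, +0.9480)
n_6 = (-0.5799, +0.8147)
  (0,1): δ = 94.55°  ·
  (0,2): δ = 70.40°  ·
  (0,3): δ = 51.65°  ·
  (0,4): δ = 24.34°  ✓
  (0,5): δ = 65.53°  ·
  (0,6): δ = 119.54°  ·
  (1,2): δ = 155.85°  ·
  (1,3): δ = 137.10°  ·
  (1,4): δ = 109.79°  ·
  (1,5): δ = 19.92°  ✓
  (1,6): δ = 34.09°  ✓
  (2,3): δ = 161.25°  ·
  (2,4): δ = 133.94°  ·
  (2,5): δ = 44.06°  ·
  (2,6): δ = 9.94°  ✓
  (3,4): δ = 152.69°  ·
  (3,5): δ = 62.82°  ·
  (3,6): δ = 8.81°  ✓
  (4,5): δ = 90.13°  ·
  (4,6): δ = 36.12°  ✓
  (5,6): δ = 125.99°  ·
antipodal pairs: 6

count = 6; pairs: (0,4), (1,5), (1,6), (2,6), (3,6), (4,6)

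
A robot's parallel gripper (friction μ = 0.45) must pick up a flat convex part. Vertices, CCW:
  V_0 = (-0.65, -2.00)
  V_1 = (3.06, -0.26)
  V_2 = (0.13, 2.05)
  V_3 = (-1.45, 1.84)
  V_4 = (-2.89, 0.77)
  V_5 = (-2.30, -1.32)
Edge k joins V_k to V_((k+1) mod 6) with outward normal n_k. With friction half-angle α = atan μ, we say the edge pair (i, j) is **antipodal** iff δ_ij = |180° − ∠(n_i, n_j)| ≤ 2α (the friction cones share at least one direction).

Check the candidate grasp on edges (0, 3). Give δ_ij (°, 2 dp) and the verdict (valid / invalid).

δ = 11.49°, valid

α = atan 0.45 = 24.23°;  2α = 48.46°
edge 0: e_0 = (+3.71, +1.74);  n_0 = (+0.4246, -0.9054)
edge 3: e_3 = (-1.44, -1.07);  n_3 = (-0.5964, +0.8027)
∠(n_0, n_3) = 168.51°
δ = |180° − 168.51°| = 11.49°
11.49° ≤ 2α = 48.46°  →  valid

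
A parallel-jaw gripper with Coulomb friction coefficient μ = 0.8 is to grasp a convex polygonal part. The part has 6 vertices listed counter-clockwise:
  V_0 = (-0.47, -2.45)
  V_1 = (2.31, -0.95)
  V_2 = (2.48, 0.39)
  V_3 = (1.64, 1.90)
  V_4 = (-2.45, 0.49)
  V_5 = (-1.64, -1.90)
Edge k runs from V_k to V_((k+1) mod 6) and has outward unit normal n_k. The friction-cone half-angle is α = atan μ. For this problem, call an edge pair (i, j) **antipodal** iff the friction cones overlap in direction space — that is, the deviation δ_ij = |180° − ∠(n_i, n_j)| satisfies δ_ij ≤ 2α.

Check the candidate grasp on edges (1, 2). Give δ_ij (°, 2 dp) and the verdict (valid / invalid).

α = atan 0.8 = 38.66°;  2α = 77.32°
edge 1: e_1 = (+0.17, +1.34);  n_1 = (+0.9920, -0.1259)
edge 2: e_2 = (-0.84, +1.51);  n_2 = (+0.8739, +0.4861)
∠(n_1, n_2) = 36.32°
δ = |180° − 36.32°| = 143.68°
143.68° > 2α = 77.32°  →  invalid

δ = 143.68°, invalid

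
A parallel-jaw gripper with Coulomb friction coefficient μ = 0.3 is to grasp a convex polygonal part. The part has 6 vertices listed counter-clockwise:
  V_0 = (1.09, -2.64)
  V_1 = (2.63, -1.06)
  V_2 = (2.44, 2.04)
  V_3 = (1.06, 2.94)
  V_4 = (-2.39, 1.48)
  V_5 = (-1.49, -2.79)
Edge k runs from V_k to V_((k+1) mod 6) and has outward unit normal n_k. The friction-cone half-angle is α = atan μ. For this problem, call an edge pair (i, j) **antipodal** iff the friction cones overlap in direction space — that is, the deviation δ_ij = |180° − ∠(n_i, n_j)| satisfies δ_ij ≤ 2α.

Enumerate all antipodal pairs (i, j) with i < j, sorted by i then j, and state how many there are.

α = atan 0.3 = 16.70°;  2α = 33.40°
n_0 = (+0.7161, -0.6980)
n_1 = (+0.9981, +0.0612)
n_2 = (+0.5463, +0.8376)
n_3 = (-0.3897, +0.9209)
n_4 = (-0.9785, -0.2062)
n_5 = (+0.0580, -0.9983)
  (0,1): δ = 132.23°  ·
  (0,2): δ = 78.85°  ·
  (0,3): δ = 22.80°  ✓
  (0,4): δ = 56.17°  ·
  (0,5): δ = 137.59°  ·
  (1,2): δ = 126.62°  ·
  (1,3): δ = 70.57°  ·
  (1,4): δ = 8.39°  ✓
  (1,5): δ = 89.82°  ·
  (2,3): δ = 123.95°  ·
  (2,4): δ = 44.99°  ·
  (2,5): δ = 36.44°  ·
  (3,4): δ = 101.04°  ·
  (3,5): δ = 19.61°  ✓
  (4,5): δ = 98.57°  ·
antipodal pairs: 3

count = 3; pairs: (0,3), (1,4), (3,5)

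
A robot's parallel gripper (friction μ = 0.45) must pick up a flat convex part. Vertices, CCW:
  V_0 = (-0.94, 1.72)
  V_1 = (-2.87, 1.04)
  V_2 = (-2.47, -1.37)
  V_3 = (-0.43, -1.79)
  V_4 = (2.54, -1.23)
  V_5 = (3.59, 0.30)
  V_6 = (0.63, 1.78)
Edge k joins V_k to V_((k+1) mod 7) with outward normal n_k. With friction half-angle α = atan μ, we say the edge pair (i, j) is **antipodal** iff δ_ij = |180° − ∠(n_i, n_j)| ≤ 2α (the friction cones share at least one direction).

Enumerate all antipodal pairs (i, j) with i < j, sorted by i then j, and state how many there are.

count = 8; pairs: (0,2), (0,3), (0,4), (1,4), (2,5), (2,6), (3,5), (3,6)

α = atan 0.45 = 24.23°;  2α = 48.46°
n_0 = (-0.3323, +0.9432)
n_1 = (-0.9865, -0.1637)
n_2 = (-0.2017, -0.9795)
n_3 = (+0.1853, -0.9827)
n_4 = (+0.8245, -0.5658)
n_5 = (+0.4472, +0.8944)
n_6 = (-0.0382, +0.9993)
  (0,1): δ = 99.99°  ·
  (0,2): δ = 31.04°  ✓
  (0,3): δ = 8.73°  ✓
  (0,4): δ = 36.13°  ✓
  (0,5): δ = 134.03°  ·
  (0,6): δ = 162.78°  ·
  (1,2): δ = 111.06°  ·
  (1,3): δ = 88.75°  ·
  (1,4): δ = 43.88°  ✓
  (1,5): δ = 54.01°  ·
  (1,6): δ = 82.76°  ·
  (2,3): δ = 157.69°  ·
  (2,4): δ = 112.83°  ·
  (2,5): δ = 14.93°  ✓
  (2,6): δ = 13.82°  ✓
  (3,4): δ = 135.14°  ·
  (3,5): δ = 37.24°  ✓
  (3,6): δ = 8.49°  ✓
  (4,5): δ = 82.10°  ·
  (4,6): δ = 53.35°  ·
  (5,6): δ = 151.25°  ·
antipodal pairs: 8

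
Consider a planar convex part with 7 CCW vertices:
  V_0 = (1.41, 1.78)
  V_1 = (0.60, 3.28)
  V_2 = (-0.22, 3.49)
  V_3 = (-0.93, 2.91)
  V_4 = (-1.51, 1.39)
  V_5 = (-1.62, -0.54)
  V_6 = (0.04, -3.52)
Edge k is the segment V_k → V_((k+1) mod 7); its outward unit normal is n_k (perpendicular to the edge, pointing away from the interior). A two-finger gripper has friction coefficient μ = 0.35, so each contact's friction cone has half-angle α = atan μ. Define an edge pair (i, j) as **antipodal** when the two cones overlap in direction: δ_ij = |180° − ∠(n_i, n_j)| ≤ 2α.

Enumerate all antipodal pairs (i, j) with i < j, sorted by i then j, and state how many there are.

α = atan 0.35 = 19.29°;  2α = 38.58°
n_0 = (+0.8799, +0.4751)
n_1 = (+0.2481, +0.9687)
n_2 = (-0.6326, +0.7744)
n_3 = (-0.9343, +0.3565)
n_4 = (-0.9984, +0.0569)
n_5 = (-0.8736, -0.4866)
n_6 = (+0.9682, -0.2503)
  (0,1): δ = 132.73°  ·
  (0,2): δ = 79.12°  ·
  (0,3): δ = 49.25°  ·
  (0,4): δ = 31.63°  ✓
  (0,5): δ = 0.75°  ✓
  (0,6): δ = 137.14°  ·
  (1,2): δ = 126.39°  ·
  (1,3): δ = 96.52°  ·
  (1,4): δ = 78.90°  ·
  (1,5): δ = 46.52°  ·
  (1,6): δ = 89.87°  ·
  (2,3): δ = 150.13°  ·
  (2,4): δ = 132.51°  ·
  (2,5): δ = 100.13°  ·
  (2,6): δ = 36.26°  ✓
  (3,4): δ = 162.38°  ·
  (3,5): δ = 129.99°  ·
  (3,6): δ = 6.39°  ✓
  (4,5): δ = 147.62°  ·
  (4,6): δ = 11.23°  ✓
  (5,6): δ = 43.61°  ·
antipodal pairs: 5

count = 5; pairs: (0,4), (0,5), (2,6), (3,6), (4,6)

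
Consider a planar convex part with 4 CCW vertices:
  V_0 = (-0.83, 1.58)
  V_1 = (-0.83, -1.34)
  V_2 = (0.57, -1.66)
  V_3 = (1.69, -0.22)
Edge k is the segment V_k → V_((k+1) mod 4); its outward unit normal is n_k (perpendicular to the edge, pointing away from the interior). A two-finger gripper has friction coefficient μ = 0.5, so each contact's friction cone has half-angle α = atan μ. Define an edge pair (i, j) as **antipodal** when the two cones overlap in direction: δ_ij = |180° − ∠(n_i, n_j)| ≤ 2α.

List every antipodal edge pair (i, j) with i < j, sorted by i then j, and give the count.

α = atan 0.5 = 26.57°;  2α = 53.13°
n_0 = (-1.0000, -0.0000)
n_1 = (-0.2228, -0.9749)
n_2 = (+0.7894, -0.6139)
n_3 = (+0.5812, +0.8137)
  (0,1): δ = 102.88°  ·
  (0,2): δ = 37.87°  ✓
  (0,3): δ = 54.46°  ·
  (1,2): δ = 115.00°  ·
  (1,3): δ = 22.66°  ✓
  (2,3): δ = 87.66°  ·
antipodal pairs: 2

count = 2; pairs: (0,2), (1,3)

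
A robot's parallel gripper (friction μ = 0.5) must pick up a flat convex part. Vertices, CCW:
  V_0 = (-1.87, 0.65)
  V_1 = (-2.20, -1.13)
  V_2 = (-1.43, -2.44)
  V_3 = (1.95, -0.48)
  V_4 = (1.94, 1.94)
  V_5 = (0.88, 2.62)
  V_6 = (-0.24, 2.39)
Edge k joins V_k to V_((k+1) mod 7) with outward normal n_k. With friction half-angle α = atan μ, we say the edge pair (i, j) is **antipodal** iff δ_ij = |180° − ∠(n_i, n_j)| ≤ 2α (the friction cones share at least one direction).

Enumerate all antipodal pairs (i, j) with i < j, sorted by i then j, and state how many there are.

count = 7; pairs: (0,2), (0,3), (1,3), (1,4), (2,5), (2,6), (3,6)

α = atan 0.5 = 26.57°;  2α = 53.13°
n_0 = (-0.9832, +0.1823)
n_1 = (-0.8621, -0.5067)
n_2 = (+0.5016, -0.8651)
n_3 = (+1.0000, +0.0041)
n_4 = (+0.5400, +0.8417)
n_5 = (-0.2012, +0.9796)
n_6 = (-0.7298, +0.6837)
  (0,1): δ = 139.05°  ·
  (0,2): δ = 49.39°  ✓
  (0,3): δ = 10.74°  ✓
  (0,4): δ = 67.82°  ·
  (0,5): δ = 112.11°  ·
  (0,6): δ = 147.37°  ·
  (1,2): δ = 90.34°  ·
  (1,3): δ = 30.21°  ✓
  (1,4): δ = 26.87°  ✓
  (1,5): δ = 71.16°  ·
  (1,6): δ = 106.42°  ·
  (2,3): δ = 119.87°  ·
  (2,4): δ = 62.79°  ·
  (2,5): δ = 18.50°  ✓
  (2,6): δ = 16.76°  ✓
  (3,4): δ = 122.92°  ·
  (3,5): δ = 78.63°  ·
  (3,6): δ = 43.37°  ✓
  (4,5): δ = 135.71°  ·
  (4,6): δ = 100.45°  ·
  (5,6): δ = 144.74°  ·
antipodal pairs: 7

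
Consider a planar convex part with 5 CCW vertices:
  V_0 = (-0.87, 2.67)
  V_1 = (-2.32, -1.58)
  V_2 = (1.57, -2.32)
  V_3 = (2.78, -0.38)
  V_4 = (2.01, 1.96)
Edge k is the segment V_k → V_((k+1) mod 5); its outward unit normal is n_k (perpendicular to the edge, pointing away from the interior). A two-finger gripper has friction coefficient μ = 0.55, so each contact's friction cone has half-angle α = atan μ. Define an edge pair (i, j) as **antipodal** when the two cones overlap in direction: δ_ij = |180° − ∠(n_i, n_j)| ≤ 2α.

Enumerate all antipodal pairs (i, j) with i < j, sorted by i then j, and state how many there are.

count = 3; pairs: (0,2), (0,3), (1,4)

α = atan 0.55 = 28.81°;  2α = 57.62°
n_0 = (-0.9464, +0.3229)
n_1 = (-0.1869, -0.9824)
n_2 = (+0.8485, -0.5292)
n_3 = (+0.9499, +0.3126)
n_4 = (+0.2394, +0.9709)
  (0,1): δ = 81.93°  ·
  (0,2): δ = 13.11°  ✓
  (0,3): δ = 37.05°  ✓
  (0,4): δ = 94.99°  ·
  (1,2): δ = 111.18°  ·
  (1,3): δ = 61.01°  ·
  (1,4): δ = 3.08°  ✓
  (2,3): δ = 129.83°  ·
  (2,4): δ = 71.90°  ·
  (3,4): δ = 122.06°  ·
antipodal pairs: 3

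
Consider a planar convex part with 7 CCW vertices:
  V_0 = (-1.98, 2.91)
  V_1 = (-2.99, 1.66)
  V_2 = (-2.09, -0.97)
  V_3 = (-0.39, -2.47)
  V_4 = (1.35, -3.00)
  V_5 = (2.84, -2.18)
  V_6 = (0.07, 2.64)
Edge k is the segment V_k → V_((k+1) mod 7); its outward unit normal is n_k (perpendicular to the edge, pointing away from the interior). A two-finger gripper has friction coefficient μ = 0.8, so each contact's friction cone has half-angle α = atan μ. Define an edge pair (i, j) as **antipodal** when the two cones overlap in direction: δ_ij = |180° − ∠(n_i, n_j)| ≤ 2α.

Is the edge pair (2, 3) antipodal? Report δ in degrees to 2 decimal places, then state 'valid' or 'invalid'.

α = atan 0.8 = 38.66°;  2α = 77.32°
edge 2: e_2 = (+1.70, -1.50);  n_2 = (-0.6616, -0.7498)
edge 3: e_3 = (+1.74, -0.53);  n_3 = (-0.2914, -0.9566)
∠(n_2, n_3) = 24.48°
δ = |180° − 24.48°| = 155.52°
155.52° > 2α = 77.32°  →  invalid

δ = 155.52°, invalid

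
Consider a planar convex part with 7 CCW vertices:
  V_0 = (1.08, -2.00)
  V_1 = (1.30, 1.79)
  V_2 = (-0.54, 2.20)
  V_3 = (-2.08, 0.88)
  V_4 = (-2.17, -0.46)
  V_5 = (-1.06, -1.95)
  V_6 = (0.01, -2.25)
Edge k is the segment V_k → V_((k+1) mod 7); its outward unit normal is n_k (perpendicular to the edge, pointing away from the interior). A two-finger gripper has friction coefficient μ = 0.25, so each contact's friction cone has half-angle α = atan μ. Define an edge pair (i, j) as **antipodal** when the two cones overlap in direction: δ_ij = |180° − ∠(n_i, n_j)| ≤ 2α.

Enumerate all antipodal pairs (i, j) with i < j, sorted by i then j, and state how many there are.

α = atan 0.25 = 14.04°;  2α = 28.07°
n_0 = (+0.9983, -0.0579)
n_1 = (+0.2175, +0.9761)
n_2 = (-0.6508, +0.7593)
n_3 = (-0.9978, +0.0670)
n_4 = (-0.8019, -0.5974)
n_5 = (-0.2700, -0.9629)
n_6 = (+0.2275, -0.9738)
  (0,1): δ = 99.24°  ·
  (0,2): δ = 46.08°  ·
  (0,3): δ = 0.52°  ✓
  (0,4): δ = 40.01°  ·
  (0,5): δ = 77.66°  ·
  (0,6): δ = 106.47°  ·
  (1,2): δ = 126.84°  ·
  (1,3): δ = 81.28°  ·
  (1,4): δ = 40.75°  ·
  (1,5): δ = 3.10°  ✓
  (1,6): δ = 25.71°  ✓
  (2,3): δ = 134.44°  ·
  (2,4): δ = 93.92°  ·
  (2,5): δ = 56.26°  ·
  (2,6): δ = 27.45°  ✓
  (3,4): δ = 139.47°  ·
  (3,5): δ = 101.82°  ·
  (3,6): δ = 73.01°  ·
  (4,5): δ = 142.35°  ·
  (4,6): δ = 113.53°  ·
  (5,6): δ = 151.19°  ·
antipodal pairs: 4

count = 4; pairs: (0,3), (1,5), (1,6), (2,6)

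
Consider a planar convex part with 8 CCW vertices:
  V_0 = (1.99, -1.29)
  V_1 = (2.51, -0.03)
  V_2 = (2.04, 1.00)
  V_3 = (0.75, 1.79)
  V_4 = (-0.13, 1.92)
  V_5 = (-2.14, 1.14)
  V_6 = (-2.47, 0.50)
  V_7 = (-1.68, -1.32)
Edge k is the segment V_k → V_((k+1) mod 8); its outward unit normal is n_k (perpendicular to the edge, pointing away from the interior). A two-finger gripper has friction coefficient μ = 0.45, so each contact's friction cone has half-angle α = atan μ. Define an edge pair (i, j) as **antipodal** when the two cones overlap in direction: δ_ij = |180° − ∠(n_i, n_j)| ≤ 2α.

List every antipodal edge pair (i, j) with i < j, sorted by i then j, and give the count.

α = atan 0.45 = 24.23°;  2α = 48.46°
n_0 = (+0.9244, -0.3815)
n_1 = (+0.9098, +0.4151)
n_2 = (+0.5223, +0.8528)
n_3 = (+0.1461, +0.9893)
n_4 = (-0.3618, +0.9323)
n_5 = (-0.8888, +0.4583)
n_6 = (-0.9173, -0.3982)
n_7 = (+0.0082, -1.0000)
  (0,1): δ = 133.05°  ·
  (0,2): δ = 99.06°  ·
  (0,3): δ = 75.98°  ·
  (0,4): δ = 46.36°  ✓
  (0,5): δ = 4.85°  ✓
  (0,6): δ = 45.89°  ✓
  (0,7): δ = 112.89°  ·
  (1,2): δ = 146.01°  ·
  (1,3): δ = 122.93°  ·
  (1,4): δ = 93.32°  ·
  (1,5): δ = 51.80°  ·
  (1,6): δ = 1.06°  ✓
  (1,7): δ = 65.94°  ·
  (2,3): δ = 156.92°  ·
  (2,4): δ = 127.31°  ·
  (2,5): δ = 85.79°  ·
  (2,6): δ = 35.05°  ✓
  (2,7): δ = 31.95°  ✓
  (3,4): δ = 150.39°  ·
  (3,5): δ = 108.87°  ·
  (3,6): δ = 58.13°  ·
  (3,7): δ = 8.87°  ✓
  (4,5): δ = 138.49°  ·
  (4,6): δ = 87.75°  ·
  (4,7): δ = 20.74°  ✓
  (5,6): δ = 129.26°  ·
  (5,7): δ = 62.25°  ·
  (6,7): δ = 113.00°  ·
antipodal pairs: 8

count = 8; pairs: (0,4), (0,5), (0,6), (1,6), (2,6), (2,7), (3,7), (4,7)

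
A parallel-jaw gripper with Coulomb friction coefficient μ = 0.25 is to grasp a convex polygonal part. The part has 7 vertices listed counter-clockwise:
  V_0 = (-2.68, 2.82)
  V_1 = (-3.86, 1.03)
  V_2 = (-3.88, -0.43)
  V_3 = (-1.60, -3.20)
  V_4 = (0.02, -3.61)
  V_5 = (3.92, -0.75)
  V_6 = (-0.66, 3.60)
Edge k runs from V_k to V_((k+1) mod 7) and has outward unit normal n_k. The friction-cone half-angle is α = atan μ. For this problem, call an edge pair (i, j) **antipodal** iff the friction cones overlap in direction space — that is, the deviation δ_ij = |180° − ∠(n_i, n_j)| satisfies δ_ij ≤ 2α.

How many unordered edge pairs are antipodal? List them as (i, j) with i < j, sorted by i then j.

α = atan 0.25 = 14.04°;  2α = 28.07°
n_0 = (-0.8349, +0.5504)
n_1 = (-0.9999, +0.0137)
n_2 = (-0.7721, -0.6355)
n_3 = (-0.2454, -0.9694)
n_4 = (+0.5914, -0.8064)
n_5 = (+0.6887, +0.7251)
n_6 = (-0.3602, +0.9329)
  (0,1): δ = 147.39°  ·
  (0,2): δ = 107.15°  ·
  (0,3): δ = 70.81°  ·
  (0,4): δ = 20.35°  ✓
  (0,5): δ = 79.87°  ·
  (0,6): δ = 144.51°  ·
  (1,2): δ = 139.76°  ·
  (1,3): δ = 103.42°  ·
  (1,4): δ = 52.96°  ·
  (1,5): δ = 47.26°  ·
  (1,6): δ = 111.90°  ·
  (2,3): δ = 143.66°  ·
  (2,4): δ = 93.20°  ·
  (2,5): δ = 7.02°  ✓
  (2,6): δ = 71.66°  ·
  (3,4): δ = 129.54°  ·
  (3,5): δ = 29.32°  ·
  (3,6): δ = 35.32°  ·
  (4,5): δ = 79.78°  ·
  (4,6): δ = 15.14°  ✓
  (5,6): δ = 115.36°  ·
antipodal pairs: 3

count = 3; pairs: (0,4), (2,5), (4,6)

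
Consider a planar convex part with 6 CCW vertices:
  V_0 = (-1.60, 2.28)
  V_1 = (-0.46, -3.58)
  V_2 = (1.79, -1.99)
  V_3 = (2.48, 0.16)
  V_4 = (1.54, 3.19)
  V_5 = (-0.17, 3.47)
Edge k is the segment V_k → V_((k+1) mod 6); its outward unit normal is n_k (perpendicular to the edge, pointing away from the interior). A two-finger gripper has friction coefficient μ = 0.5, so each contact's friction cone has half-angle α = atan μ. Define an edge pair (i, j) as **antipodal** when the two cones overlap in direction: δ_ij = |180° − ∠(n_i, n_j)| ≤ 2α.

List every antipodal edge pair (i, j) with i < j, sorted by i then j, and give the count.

α = atan 0.5 = 26.57°;  2α = 53.13°
n_0 = (-0.9816, -0.1910)
n_1 = (+0.5771, -0.8167)
n_2 = (+0.9522, -0.3056)
n_3 = (+0.9551, +0.2963)
n_4 = (+0.1616, +0.9869)
n_5 = (-0.6397, +0.7687)
  (0,1): δ = 65.76°  ·
  (0,2): δ = 28.80°  ✓
  (0,3): δ = 6.23°  ✓
  (0,4): δ = 69.69°  ·
  (0,5): δ = 118.76°  ·
  (1,2): δ = 143.04°  ·
  (1,3): δ = 108.01°  ·
  (1,4): δ = 44.55°  ✓
  (1,5): δ = 4.52°  ✓
  (2,3): δ = 144.97°  ·
  (2,4): δ = 81.51°  ·
  (2,5): δ = 32.44°  ✓
  (3,4): δ = 116.53°  ·
  (3,5): δ = 67.47°  ·
  (4,5): δ = 130.93°  ·
antipodal pairs: 5

count = 5; pairs: (0,2), (0,3), (1,4), (1,5), (2,5)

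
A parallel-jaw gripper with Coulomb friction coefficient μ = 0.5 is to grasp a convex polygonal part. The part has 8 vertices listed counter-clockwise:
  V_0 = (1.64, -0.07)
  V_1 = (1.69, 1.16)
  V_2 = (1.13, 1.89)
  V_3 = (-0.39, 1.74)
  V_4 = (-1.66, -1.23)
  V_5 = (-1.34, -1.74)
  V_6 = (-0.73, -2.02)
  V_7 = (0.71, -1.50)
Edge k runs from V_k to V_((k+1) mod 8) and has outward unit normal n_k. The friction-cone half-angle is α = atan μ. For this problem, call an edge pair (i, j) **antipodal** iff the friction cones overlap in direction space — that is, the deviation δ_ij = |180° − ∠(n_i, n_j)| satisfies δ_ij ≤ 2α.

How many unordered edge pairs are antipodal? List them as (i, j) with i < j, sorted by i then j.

α = atan 0.5 = 26.57°;  2α = 53.13°
n_0 = (+0.9992, -0.0406)
n_1 = (+0.7934, +0.6087)
n_2 = (-0.0982, +0.9952)
n_3 = (-0.9195, +0.3932)
n_4 = (-0.8471, -0.5315)
n_5 = (-0.4172, -0.9088)
n_6 = (+0.3396, -0.9406)
n_7 = (+0.8383, -0.5452)
  (0,1): δ = 140.18°  ·
  (0,2): δ = 82.04°  ·
  (0,3): δ = 20.82°  ✓
  (0,4): δ = 34.43°  ✓
  (0,5): δ = 67.67°  ·
  (0,6): δ = 112.18°  ·
  (0,7): δ = 149.29°  ·
  (1,2): δ = 121.86°  ·
  (1,3): δ = 60.64°  ·
  (1,4): δ = 5.39°  ✓
  (1,5): δ = 27.85°  ✓
  (1,6): δ = 72.36°  ·
  (1,7): δ = 109.47°  ·
  (2,3): δ = 118.79°  ·
  (2,4): δ = 63.53°  ·
  (2,5): δ = 30.29°  ✓
  (2,6): δ = 14.22°  ✓
  (2,7): δ = 51.33°  ✓
  (3,4): δ = 124.74°  ·
  (3,5): δ = 91.50°  ·
  (3,6): δ = 46.99°  ✓
  (3,7): δ = 9.89°  ✓
  (4,5): δ = 146.76°  ·
  (4,6): δ = 102.25°  ·
  (4,7): δ = 65.14°  ·
  (5,6): δ = 135.49°  ·
  (5,7): δ = 98.38°  ·
  (6,7): δ = 142.89°  ·
antipodal pairs: 9

count = 9; pairs: (0,3), (0,4), (1,4), (1,5), (2,5), (2,6), (2,7), (3,6), (3,7)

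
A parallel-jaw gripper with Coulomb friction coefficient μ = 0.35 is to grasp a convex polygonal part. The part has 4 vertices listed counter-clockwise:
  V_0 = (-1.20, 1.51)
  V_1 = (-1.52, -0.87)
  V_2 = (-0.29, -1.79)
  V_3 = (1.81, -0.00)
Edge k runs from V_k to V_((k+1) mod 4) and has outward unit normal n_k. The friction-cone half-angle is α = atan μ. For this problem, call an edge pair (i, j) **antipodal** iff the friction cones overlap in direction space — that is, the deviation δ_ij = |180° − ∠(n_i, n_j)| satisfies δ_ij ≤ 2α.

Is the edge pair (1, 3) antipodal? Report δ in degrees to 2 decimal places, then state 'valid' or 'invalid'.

α = atan 0.35 = 19.29°;  2α = 38.58°
edge 1: e_1 = (+1.23, -0.92);  n_1 = (-0.5990, -0.8008)
edge 3: e_3 = (-3.01, +1.51);  n_3 = (+0.4484, +0.8938)
∠(n_1, n_3) = 169.85°
δ = |180° − 169.85°| = 10.15°
10.15° ≤ 2α = 38.58°  →  valid

δ = 10.15°, valid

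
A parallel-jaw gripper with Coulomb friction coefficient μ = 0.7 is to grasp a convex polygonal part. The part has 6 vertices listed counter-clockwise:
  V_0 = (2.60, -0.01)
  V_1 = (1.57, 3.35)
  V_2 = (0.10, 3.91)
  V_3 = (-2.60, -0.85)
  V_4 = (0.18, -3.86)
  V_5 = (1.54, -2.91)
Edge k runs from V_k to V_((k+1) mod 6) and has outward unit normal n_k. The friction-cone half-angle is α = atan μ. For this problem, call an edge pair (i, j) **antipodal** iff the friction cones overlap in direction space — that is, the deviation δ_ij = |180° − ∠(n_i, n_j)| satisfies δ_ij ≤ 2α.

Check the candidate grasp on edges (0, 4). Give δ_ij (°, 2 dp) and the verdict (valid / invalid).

δ = 107.89°, invalid

α = atan 0.7 = 34.99°;  2α = 69.98°
edge 0: e_0 = (-1.03, +3.36);  n_0 = (+0.9561, +0.2931)
edge 4: e_4 = (+1.36, +0.95);  n_4 = (+0.5727, -0.8198)
∠(n_0, n_4) = 72.11°
δ = |180° − 72.11°| = 107.89°
107.89° > 2α = 69.98°  →  invalid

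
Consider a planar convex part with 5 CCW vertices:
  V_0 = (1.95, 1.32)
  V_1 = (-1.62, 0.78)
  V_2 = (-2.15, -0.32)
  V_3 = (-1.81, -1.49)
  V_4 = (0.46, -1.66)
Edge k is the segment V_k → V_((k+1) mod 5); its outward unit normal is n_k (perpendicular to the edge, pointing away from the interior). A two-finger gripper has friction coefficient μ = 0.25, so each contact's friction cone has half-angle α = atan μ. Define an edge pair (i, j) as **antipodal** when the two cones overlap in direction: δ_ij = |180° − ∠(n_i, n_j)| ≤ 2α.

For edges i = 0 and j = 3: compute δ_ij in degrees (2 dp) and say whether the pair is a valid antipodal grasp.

δ = 12.88°, valid

α = atan 0.25 = 14.04°;  2α = 28.07°
edge 0: e_0 = (-3.57, -0.54);  n_0 = (-0.1496, +0.9888)
edge 3: e_3 = (+2.27, -0.17);  n_3 = (-0.0747, -0.9972)
∠(n_0, n_3) = 167.12°
δ = |180° − 167.12°| = 12.88°
12.88° ≤ 2α = 28.07°  →  valid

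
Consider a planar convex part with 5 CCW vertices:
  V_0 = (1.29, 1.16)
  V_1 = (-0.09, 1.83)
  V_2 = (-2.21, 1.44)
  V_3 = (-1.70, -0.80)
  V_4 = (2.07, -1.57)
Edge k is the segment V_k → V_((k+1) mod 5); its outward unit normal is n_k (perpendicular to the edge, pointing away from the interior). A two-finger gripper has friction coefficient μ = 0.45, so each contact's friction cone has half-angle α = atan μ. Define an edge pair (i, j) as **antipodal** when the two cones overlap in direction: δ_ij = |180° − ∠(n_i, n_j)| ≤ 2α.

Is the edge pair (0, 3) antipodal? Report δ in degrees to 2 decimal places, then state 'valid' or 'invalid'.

δ = 14.35°, valid

α = atan 0.45 = 24.23°;  2α = 48.46°
edge 0: e_0 = (-1.38, +0.67);  n_0 = (+0.4368, +0.8996)
edge 3: e_3 = (+3.77, -0.77);  n_3 = (-0.2001, -0.9798)
∠(n_0, n_3) = 165.65°
δ = |180° − 165.65°| = 14.35°
14.35° ≤ 2α = 48.46°  →  valid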